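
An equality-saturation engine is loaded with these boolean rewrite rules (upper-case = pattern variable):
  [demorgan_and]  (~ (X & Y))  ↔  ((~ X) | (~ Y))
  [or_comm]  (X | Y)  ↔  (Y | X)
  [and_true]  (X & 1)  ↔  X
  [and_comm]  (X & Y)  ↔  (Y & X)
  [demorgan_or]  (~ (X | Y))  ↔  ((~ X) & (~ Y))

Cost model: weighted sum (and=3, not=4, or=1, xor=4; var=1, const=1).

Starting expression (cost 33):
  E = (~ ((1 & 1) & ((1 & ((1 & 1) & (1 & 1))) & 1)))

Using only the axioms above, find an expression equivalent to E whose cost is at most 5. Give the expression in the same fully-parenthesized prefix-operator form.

(~ 1)   [cost 5]

1. [and_true →] ((1 & ((1 & 1) & (1 & 1))) & 1)  →  (1 & ((1 & 1) & (1 & 1)));  E = (~ ((1 & 1) & (1 & ((1 & 1) & (1 & 1)))))
2. [and_true →] (1 & 1)  →  1;  E = (~ ((1 & 1) & (1 & ((1 & 1) & 1))))
3. [and_true →] (1 & 1)  →  1;  E = (~ (1 & (1 & ((1 & 1) & 1))))
4. [and_true →] (1 & 1)  →  1;  E = (~ (1 & (1 & (1 & 1))))
5. [and_true →] (1 & 1)  →  1;  E = (~ (1 & (1 & 1)))
6. [and_true →] (1 & 1)  →  1;  E = (~ (1 & 1))
7. [and_true →] (1 & 1)  →  1;  cost 5 ≤ 5, done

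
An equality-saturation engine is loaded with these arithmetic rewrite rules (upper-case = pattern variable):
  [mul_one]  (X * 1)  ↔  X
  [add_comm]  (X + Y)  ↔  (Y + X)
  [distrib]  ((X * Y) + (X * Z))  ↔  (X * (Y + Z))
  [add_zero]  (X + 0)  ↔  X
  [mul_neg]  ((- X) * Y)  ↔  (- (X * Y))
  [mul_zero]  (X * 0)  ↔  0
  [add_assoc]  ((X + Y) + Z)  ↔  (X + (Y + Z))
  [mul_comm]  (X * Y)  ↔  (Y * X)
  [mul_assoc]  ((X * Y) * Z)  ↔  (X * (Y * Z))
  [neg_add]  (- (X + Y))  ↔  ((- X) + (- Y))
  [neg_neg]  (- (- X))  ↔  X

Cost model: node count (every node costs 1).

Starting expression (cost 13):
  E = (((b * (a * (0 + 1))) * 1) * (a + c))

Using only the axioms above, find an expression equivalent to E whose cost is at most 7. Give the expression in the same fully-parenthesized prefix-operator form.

((b * a) * (a + c))   [cost 7]

1. [mul_one →] ((b * (a * (0 + 1))) * 1)  →  (b * (a * (0 + 1)));  E = ((b * (a * (0 + 1))) * (a + c))
2. [add_comm →] (0 + 1)  →  (1 + 0);  E = ((b * (a * (1 + 0))) * (a + c))
3. [add_zero →] (1 + 0)  →  1;  E = ((b * (a * 1)) * (a + c))
4. [mul_one →] (a * 1)  →  a;  cost 7 ≤ 7, done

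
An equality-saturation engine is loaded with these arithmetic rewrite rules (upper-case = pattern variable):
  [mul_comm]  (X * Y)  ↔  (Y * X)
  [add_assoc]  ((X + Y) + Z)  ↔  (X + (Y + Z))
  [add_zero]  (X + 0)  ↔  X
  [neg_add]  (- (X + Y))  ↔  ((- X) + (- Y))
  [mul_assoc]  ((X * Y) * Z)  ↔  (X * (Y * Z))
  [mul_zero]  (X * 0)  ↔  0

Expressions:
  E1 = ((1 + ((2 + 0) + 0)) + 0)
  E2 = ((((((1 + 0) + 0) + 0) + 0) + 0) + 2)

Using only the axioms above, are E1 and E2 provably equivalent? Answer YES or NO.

step 1: add_zero (→) rewrites ((2 + 0) + 0) into (2 + 0), now ((1 + (2 + 0)) + 0)
step 2: add_zero (→) rewrites (2 + 0) into 2, now ((1 + 2) + 0)
step 3: add_zero (→) rewrites ((1 + 2) + 0) into (1 + 2)
step 4: add_zero (←) rewrites 1 into (1 + 0), now ((1 + 0) + 2)
step 5: add_zero (←) rewrites 1 into (1 + 0), now (((1 + 0) + 0) + 2)
step 6: add_zero (←) rewrites (1 + 0) into ((1 + 0) + 0), now ((((1 + 0) + 0) + 0) + 2)
step 7: add_zero (←) rewrites 1 into (1 + 0), now (((((1 + 0) + 0) + 0) + 0) + 2)
step 8: add_zero (←) rewrites ((1 + 0) + 0) into (((1 + 0) + 0) + 0), which is E2

YES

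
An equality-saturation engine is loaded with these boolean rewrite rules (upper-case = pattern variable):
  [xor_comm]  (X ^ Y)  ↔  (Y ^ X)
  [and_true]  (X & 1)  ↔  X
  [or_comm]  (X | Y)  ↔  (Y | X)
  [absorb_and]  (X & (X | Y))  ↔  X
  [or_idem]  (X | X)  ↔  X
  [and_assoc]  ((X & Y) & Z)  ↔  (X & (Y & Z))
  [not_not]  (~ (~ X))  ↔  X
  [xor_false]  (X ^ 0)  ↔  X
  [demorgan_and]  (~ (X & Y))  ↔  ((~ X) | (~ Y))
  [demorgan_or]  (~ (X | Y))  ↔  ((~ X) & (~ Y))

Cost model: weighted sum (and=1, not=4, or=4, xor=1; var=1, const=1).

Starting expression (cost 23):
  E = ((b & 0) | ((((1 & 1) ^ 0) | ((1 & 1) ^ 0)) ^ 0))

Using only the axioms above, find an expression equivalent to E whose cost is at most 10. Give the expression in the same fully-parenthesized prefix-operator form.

(1) (((1 & 1) ^ 0) | ((1 & 1) ^ 0))  =[or_idem →]=  ((1 & 1) ^ 0)    ⊢ ((b & 0) | (((1 & 1) ^ 0) ^ 0))
(2) (((1 & 1) ^ 0) ^ 0)  =[xor_false →]=  ((1 & 1) ^ 0)    ⊢ ((b & 0) | ((1 & 1) ^ 0))
(3) ((1 & 1) ^ 0)  =[xor_false →]=  (1 & 1)    ⊢ cost 10, within 10

((b & 0) | (1 & 1))   [cost 10]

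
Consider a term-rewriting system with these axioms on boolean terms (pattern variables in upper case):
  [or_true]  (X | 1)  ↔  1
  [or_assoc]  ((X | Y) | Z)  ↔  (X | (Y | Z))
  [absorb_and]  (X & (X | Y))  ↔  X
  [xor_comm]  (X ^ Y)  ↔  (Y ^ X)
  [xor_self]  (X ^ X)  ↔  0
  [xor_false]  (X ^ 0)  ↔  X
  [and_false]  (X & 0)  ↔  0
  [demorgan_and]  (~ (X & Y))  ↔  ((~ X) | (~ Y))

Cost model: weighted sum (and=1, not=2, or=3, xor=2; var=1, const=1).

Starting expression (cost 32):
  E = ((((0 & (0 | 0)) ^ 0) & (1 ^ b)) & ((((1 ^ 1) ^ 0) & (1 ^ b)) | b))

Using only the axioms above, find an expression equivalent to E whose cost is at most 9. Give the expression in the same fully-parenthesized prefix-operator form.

((0 ^ 0) & (1 ^ b))   [cost 9]

step 1: absorb_and (→) rewrites (0 & (0 | 0)) into 0, now (((0 ^ 0) & (1 ^ b)) & ((((1 ^ 1) ^ 0) & (1 ^ b)) | b))
step 2: xor_self (→) rewrites (1 ^ 1) into 0, now (((0 ^ 0) & (1 ^ b)) & (((0 ^ 0) & (1 ^ b)) | b))
step 3: absorb_and (→) rewrites (((0 ^ 0) & (1 ^ b)) & (((0 ^ 0) & (1 ^ b)) | b)) into ((0 ^ 0) & (1 ^ b)), reaching cost 9 (bound 9)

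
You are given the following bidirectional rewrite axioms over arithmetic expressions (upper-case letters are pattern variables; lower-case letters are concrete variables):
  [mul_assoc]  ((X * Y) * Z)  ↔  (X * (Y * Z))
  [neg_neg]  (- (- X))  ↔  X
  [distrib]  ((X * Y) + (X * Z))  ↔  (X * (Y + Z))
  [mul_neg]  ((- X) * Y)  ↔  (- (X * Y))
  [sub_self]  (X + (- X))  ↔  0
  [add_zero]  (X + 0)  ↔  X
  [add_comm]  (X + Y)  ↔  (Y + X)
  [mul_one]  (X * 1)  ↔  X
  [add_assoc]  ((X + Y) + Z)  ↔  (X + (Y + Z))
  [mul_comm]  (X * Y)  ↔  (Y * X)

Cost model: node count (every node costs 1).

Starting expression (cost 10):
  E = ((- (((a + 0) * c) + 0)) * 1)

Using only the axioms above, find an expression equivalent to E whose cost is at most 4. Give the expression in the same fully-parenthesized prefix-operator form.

(- (a * c))   [cost 4]

(1) (a + 0)  =[add_zero →]=  a    ⊢ ((- ((a * c) + 0)) * 1)
(2) ((- ((a * c) + 0)) * 1)  =[mul_one →]=  (- ((a * c) + 0))
(3) ((a * c) + 0)  =[add_zero →]=  (a * c)    ⊢ cost 4, within 4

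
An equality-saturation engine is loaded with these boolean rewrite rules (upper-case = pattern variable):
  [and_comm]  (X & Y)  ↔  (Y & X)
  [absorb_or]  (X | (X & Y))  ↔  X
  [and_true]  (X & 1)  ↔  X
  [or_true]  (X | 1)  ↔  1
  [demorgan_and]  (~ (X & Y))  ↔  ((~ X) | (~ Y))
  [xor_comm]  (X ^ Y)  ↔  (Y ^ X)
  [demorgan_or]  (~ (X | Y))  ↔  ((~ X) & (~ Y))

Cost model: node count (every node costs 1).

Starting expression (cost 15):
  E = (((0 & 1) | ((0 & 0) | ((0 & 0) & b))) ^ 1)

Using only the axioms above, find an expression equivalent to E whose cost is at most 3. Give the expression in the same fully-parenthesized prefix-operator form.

1. [and_true →] (0 & 1)  →  0;  E = ((0 | ((0 & 0) | ((0 & 0) & b))) ^ 1)
2. [absorb_or →] ((0 & 0) | ((0 & 0) & b))  →  (0 & 0);  E = ((0 | (0 & 0)) ^ 1)
3. [absorb_or →] (0 | (0 & 0))  →  0;  cost 3 ≤ 3, done

(0 ^ 1)   [cost 3]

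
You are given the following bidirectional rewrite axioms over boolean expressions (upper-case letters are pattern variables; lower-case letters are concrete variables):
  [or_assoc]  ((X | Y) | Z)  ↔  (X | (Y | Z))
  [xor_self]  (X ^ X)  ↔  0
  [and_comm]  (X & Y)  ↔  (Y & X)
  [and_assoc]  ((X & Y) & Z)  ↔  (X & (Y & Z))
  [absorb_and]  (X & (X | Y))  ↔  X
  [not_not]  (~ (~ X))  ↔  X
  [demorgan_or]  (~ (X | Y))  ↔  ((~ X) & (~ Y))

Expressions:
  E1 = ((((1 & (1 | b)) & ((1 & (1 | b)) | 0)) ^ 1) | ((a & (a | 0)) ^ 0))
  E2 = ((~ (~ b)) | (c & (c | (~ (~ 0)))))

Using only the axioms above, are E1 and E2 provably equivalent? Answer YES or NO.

NO

Every axiom is a valid identity, so a rewrite proof would force E1 and E2 to agree under every assignment.
At a=0, b=0, c=1: E1 = 0 but E2 = 1; they differ, so no derivation exists.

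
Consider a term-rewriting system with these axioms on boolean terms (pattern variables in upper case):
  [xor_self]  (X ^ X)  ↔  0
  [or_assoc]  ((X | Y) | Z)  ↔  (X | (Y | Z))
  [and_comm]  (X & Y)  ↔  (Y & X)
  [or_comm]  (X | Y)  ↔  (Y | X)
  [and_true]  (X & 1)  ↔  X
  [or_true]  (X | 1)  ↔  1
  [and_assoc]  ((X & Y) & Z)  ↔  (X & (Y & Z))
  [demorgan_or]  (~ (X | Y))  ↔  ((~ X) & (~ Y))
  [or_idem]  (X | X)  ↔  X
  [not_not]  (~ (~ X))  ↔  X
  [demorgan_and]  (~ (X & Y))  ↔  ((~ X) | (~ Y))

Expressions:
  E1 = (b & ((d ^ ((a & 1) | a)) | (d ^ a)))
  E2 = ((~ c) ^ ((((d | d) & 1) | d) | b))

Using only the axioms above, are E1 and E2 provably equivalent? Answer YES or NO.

Every axiom is a valid identity, so a rewrite proof would force E1 and E2 to agree under every assignment.
At a=0, b=0, c=0, d=0: E1 = 0 but E2 = 1; they differ, so no derivation exists.

NO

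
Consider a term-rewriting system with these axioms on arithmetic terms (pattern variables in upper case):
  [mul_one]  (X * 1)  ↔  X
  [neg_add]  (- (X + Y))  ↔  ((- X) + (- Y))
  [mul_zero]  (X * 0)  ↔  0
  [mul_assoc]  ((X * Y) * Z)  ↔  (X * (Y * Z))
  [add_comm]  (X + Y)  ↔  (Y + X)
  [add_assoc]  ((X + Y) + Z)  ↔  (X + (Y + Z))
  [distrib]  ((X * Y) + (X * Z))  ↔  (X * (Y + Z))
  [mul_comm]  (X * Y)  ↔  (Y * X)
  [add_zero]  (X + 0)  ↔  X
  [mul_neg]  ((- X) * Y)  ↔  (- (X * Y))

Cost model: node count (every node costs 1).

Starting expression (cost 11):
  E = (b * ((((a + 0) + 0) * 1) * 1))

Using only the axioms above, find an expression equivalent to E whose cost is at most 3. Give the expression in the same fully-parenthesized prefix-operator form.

(b * a)   [cost 3]

step 1: add_zero (→) rewrites ((a + 0) + 0) into (a + 0), now (b * (((a + 0) * 1) * 1))
step 2: mul_comm (→) rewrites (b * (((a + 0) * 1) * 1)) into ((((a + 0) * 1) * 1) * b)
step 3: add_zero (→) rewrites (a + 0) into a, now (((a * 1) * 1) * b)
step 4: mul_one (→) rewrites (a * 1) into a, now ((a * 1) * b)
step 5: mul_comm (→) rewrites ((a * 1) * b) into (b * (a * 1))
step 6: mul_one (→) rewrites (a * 1) into a, reaching cost 3 (bound 3)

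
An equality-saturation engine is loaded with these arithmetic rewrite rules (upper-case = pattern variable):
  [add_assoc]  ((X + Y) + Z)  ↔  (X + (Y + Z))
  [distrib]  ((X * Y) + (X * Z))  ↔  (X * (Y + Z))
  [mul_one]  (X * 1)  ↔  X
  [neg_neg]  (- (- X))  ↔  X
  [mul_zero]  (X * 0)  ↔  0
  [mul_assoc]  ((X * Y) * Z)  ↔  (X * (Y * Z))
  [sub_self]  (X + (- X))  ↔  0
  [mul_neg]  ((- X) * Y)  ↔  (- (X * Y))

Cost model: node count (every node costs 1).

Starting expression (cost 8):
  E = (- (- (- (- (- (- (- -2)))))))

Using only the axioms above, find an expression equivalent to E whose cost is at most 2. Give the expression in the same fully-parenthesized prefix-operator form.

1. [neg_neg →] (- (- (- -2)))  →  (- -2);  E = (- (- (- (- (- -2)))))
2. [neg_neg →] (- (- -2))  →  -2;  E = (- (- (- -2)))
3. [neg_neg →] (- (- (- -2)))  →  (- -2);  cost 2 ≤ 2, done

(- -2)   [cost 2]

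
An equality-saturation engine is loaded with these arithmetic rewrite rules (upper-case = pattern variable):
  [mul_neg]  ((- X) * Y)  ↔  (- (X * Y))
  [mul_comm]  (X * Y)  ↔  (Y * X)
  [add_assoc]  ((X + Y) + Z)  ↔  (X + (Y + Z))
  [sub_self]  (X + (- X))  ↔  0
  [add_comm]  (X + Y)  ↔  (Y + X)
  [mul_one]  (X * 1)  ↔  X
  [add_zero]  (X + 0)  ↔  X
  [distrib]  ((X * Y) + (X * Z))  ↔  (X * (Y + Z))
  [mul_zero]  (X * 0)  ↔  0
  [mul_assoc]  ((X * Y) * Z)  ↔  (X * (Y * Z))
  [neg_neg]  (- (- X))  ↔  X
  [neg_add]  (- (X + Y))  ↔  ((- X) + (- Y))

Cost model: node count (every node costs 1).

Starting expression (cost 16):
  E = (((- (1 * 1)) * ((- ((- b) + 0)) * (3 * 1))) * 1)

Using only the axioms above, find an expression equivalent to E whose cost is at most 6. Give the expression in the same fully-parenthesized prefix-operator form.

1. [add_zero →] ((- b) + 0)  →  (- b);  E = (((- (1 * 1)) * ((- (- b)) * (3 * 1))) * 1)
2. [mul_one →] (3 * 1)  →  3;  E = (((- (1 * 1)) * ((- (- b)) * 3)) * 1)
3. [mul_one →] (1 * 1)  →  1;  E = (((- 1) * ((- (- b)) * 3)) * 1)
4. [neg_neg →] (- (- b))  →  b;  E = (((- 1) * (b * 3)) * 1)
5. [mul_comm →] ((- 1) * (b * 3))  →  ((b * 3) * (- 1));  E = (((b * 3) * (- 1)) * 1)
6. [mul_one →] (((b * 3) * (- 1)) * 1)  →  ((b * 3) * (- 1));  cost 6 ≤ 6, done

((b * 3) * (- 1))   [cost 6]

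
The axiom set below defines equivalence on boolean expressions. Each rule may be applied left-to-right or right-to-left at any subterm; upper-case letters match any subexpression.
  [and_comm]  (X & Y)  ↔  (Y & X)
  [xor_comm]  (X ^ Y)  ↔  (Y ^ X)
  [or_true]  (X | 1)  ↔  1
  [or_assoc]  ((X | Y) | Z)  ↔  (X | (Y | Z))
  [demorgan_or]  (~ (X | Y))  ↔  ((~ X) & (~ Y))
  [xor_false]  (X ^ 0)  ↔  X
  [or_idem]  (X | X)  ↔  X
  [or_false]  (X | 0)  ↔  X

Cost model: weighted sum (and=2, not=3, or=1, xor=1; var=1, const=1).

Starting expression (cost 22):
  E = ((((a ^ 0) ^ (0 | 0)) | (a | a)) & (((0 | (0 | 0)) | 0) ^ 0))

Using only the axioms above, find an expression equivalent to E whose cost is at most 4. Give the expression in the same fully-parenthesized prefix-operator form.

(a & 0)   [cost 4]

step 1: or_idem (→) rewrites (0 | 0) into 0, now ((((a ^ 0) ^ (0 | 0)) | (a | a)) & (((0 | 0) | 0) ^ 0))
step 2: or_false (→) rewrites ((0 | 0) | 0) into (0 | 0), now ((((a ^ 0) ^ (0 | 0)) | (a | a)) & ((0 | 0) ^ 0))
step 3: or_false (→) rewrites (0 | 0) into 0, now ((((a ^ 0) ^ (0 | 0)) | (a | a)) & (0 ^ 0))
step 4: or_false (→) rewrites (0 | 0) into 0, now ((((a ^ 0) ^ 0) | (a | a)) & (0 ^ 0))
step 5: xor_false (→) rewrites ((a ^ 0) ^ 0) into (a ^ 0), now (((a ^ 0) | (a | a)) & (0 ^ 0))
step 6: or_idem (→) rewrites (a | a) into a, now (((a ^ 0) | a) & (0 ^ 0))
step 7: xor_false (→) rewrites (a ^ 0) into a, now ((a | a) & (0 ^ 0))
step 8: or_idem (→) rewrites (a | a) into a, now (a & (0 ^ 0))
step 9: xor_false (→) rewrites (0 ^ 0) into 0, reaching cost 4 (bound 4)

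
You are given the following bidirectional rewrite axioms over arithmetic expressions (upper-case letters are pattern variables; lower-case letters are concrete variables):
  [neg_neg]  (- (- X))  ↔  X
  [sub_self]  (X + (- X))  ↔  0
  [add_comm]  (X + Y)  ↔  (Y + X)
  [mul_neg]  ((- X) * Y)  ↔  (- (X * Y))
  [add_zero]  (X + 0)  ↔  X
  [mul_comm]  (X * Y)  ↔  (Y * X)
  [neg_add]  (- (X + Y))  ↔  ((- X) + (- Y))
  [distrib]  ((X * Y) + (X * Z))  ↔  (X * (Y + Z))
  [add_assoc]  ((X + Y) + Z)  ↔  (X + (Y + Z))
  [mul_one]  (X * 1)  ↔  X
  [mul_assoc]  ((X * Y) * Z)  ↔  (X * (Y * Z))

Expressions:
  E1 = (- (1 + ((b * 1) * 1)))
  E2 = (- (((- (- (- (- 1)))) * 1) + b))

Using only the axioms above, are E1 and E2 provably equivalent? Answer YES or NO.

YES

step 1: mul_assoc (→) rewrites ((b * 1) * 1) into (b * (1 * 1)), now (- (1 + (b * (1 * 1))))
step 2: mul_one (→) rewrites (1 * 1) into 1, now (- (1 + (b * 1)))
step 3: mul_one (→) rewrites (b * 1) into b, now (- (1 + b))
step 4: neg_neg (←) rewrites 1 into (- (- 1)), now (- ((- (- 1)) + b))
step 5: neg_neg (←) rewrites (- 1) into (- (- (- 1))), now (- ((- (- (- (- 1)))) + b))
step 6: mul_one (←) rewrites (- (- (- (- 1)))) into ((- (- (- (- 1)))) * 1), which is E2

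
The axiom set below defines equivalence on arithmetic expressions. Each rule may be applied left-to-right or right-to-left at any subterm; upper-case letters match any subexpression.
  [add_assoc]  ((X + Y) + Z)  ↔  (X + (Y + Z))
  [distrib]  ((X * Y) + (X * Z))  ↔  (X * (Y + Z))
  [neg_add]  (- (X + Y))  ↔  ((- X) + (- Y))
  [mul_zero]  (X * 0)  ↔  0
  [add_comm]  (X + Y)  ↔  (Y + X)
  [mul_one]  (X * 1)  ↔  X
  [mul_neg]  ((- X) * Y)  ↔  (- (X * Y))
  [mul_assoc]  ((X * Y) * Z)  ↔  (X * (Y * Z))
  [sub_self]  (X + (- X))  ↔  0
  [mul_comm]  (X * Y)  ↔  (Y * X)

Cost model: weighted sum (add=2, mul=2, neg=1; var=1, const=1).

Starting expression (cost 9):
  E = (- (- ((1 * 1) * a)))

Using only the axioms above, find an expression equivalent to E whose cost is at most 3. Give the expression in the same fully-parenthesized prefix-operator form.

step 1: mul_comm (→) rewrites ((1 * 1) * a) into (a * (1 * 1)), now (- (- (a * (1 * 1))))
step 2: mul_one (→) rewrites (1 * 1) into 1, now (- (- (a * 1)))
step 3: mul_one (→) rewrites (a * 1) into a, reaching cost 3 (bound 3)

(- (- a))   [cost 3]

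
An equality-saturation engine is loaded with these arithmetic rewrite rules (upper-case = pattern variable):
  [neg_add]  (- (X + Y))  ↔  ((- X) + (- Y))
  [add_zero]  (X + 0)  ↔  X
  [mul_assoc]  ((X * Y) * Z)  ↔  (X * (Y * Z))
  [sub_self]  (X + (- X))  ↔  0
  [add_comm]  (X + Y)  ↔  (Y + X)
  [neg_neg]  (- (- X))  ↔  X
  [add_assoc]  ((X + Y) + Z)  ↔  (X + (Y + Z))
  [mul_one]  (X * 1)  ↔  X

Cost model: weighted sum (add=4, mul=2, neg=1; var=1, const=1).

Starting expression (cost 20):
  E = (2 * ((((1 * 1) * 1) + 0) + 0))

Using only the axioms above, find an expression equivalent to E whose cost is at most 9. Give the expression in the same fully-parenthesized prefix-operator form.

(1) ((((1 * 1) * 1) + 0) + 0)  =[add_zero →]=  (((1 * 1) * 1) + 0)    ⊢ (2 * (((1 * 1) * 1) + 0))
(2) ((1 * 1) * 1)  =[mul_one →]=  (1 * 1)    ⊢ (2 * ((1 * 1) + 0))
(3) (1 * 1)  =[mul_one →]=  1    ⊢ cost 9, within 9

(2 * (1 + 0))   [cost 9]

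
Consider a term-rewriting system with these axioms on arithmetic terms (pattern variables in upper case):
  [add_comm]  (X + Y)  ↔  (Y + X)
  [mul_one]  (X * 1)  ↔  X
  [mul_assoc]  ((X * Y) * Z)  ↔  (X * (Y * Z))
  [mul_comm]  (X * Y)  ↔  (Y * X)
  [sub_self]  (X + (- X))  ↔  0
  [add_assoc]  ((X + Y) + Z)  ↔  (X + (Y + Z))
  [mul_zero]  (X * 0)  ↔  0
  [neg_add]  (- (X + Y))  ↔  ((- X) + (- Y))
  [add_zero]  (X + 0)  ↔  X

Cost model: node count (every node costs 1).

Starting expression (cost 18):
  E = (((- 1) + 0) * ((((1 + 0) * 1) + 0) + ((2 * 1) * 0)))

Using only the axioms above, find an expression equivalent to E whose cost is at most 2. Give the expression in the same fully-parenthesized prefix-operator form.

(- 1)   [cost 2]

(1) ((1 + 0) * 1)  =[mul_one →]=  (1 + 0)    ⊢ (((- 1) + 0) * (((1 + 0) + 0) + ((2 * 1) * 0)))
(2) (2 * 1)  =[mul_one →]=  2    ⊢ (((- 1) + 0) * (((1 + 0) + 0) + (2 * 0)))
(3) (2 * 0)  =[mul_zero →]=  0    ⊢ (((- 1) + 0) * (((1 + 0) + 0) + 0))
(4) (1 + 0)  =[add_zero →]=  1    ⊢ (((- 1) + 0) * ((1 + 0) + 0))
(5) ((1 + 0) + 0)  =[add_zero →]=  (1 + 0)    ⊢ (((- 1) + 0) * (1 + 0))
(6) ((- 1) + 0)  =[add_zero →]=  (- 1)    ⊢ ((- 1) * (1 + 0))
(7) (1 + 0)  =[add_zero →]=  1    ⊢ ((- 1) * 1)
(8) ((- 1) * 1)  =[mul_one →]=  (- 1)    ⊢ cost 2, within 2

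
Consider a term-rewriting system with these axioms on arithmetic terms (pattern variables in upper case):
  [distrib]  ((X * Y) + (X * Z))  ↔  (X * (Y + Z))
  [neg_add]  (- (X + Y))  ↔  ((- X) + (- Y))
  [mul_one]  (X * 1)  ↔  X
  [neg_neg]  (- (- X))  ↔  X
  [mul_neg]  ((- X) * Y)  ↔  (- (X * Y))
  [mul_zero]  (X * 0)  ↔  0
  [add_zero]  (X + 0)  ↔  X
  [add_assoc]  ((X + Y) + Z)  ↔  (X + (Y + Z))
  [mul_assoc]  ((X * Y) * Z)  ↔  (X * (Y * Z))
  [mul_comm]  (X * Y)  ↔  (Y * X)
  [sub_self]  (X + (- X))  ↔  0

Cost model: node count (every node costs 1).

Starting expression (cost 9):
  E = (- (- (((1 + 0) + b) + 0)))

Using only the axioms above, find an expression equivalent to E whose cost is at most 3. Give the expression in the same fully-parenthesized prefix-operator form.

1. [add_zero →] (((1 + 0) + b) + 0)  →  ((1 + 0) + b);  E = (- (- ((1 + 0) + b)))
2. [add_zero →] (1 + 0)  →  1;  E = (- (- (1 + b)))
3. [neg_neg →] (- (- (1 + b)))  →  (1 + b);  cost 3 ≤ 3, done

(1 + b)   [cost 3]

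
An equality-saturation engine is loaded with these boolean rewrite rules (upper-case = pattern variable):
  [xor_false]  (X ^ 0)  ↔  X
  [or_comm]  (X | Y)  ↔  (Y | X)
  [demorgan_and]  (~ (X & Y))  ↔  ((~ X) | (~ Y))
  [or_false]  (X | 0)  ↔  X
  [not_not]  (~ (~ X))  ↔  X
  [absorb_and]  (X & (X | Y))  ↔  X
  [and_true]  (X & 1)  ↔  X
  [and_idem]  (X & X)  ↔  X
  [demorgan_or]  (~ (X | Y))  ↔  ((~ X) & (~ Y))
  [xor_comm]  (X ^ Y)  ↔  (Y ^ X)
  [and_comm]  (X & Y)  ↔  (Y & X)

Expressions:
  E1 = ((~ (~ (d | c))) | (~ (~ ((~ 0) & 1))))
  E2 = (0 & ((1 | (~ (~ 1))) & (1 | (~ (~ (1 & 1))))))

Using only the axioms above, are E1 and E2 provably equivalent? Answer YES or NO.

Every axiom is a valid identity, so a rewrite proof would force E1 and E2 to agree under every assignment.
At c=0, d=0: E1 = 1 but E2 = 0; they differ, so no derivation exists.

NO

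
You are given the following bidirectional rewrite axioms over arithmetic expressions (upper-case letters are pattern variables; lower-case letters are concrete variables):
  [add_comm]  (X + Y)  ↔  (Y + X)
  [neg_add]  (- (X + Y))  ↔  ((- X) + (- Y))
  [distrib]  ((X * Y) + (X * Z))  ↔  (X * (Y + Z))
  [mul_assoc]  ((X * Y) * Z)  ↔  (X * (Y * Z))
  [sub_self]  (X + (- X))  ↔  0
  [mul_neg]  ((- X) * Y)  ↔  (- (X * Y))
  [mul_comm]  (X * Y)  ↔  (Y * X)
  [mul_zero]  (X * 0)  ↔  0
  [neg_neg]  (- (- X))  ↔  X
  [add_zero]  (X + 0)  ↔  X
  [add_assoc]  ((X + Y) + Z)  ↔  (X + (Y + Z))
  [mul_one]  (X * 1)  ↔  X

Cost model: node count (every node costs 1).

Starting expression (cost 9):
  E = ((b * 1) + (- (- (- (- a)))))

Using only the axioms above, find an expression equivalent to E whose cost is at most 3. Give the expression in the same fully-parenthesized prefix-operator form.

(b + a)   [cost 3]

step 1: mul_one (→) rewrites (b * 1) into b, now (b + (- (- (- (- a)))))
step 2: neg_neg (→) rewrites (- (- (- a))) into (- a), now (b + (- (- a)))
step 3: neg_neg (→) rewrites (- (- a)) into a, reaching cost 3 (bound 3)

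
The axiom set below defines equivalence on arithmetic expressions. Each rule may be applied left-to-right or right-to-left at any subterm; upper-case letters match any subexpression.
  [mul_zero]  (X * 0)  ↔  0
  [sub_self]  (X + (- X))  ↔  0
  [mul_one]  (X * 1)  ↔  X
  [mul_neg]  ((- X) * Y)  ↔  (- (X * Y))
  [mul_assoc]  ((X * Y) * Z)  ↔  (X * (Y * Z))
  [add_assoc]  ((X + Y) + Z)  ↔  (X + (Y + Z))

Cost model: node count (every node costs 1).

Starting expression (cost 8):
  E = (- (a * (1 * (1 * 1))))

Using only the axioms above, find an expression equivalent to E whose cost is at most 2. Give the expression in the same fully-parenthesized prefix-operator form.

step 1: mul_one (→) rewrites (1 * 1) into 1, now (- (a * (1 * 1)))
step 2: mul_one (→) rewrites (1 * 1) into 1, now (- (a * 1))
step 3: mul_one (→) rewrites (a * 1) into a, reaching cost 2 (bound 2)

(- a)   [cost 2]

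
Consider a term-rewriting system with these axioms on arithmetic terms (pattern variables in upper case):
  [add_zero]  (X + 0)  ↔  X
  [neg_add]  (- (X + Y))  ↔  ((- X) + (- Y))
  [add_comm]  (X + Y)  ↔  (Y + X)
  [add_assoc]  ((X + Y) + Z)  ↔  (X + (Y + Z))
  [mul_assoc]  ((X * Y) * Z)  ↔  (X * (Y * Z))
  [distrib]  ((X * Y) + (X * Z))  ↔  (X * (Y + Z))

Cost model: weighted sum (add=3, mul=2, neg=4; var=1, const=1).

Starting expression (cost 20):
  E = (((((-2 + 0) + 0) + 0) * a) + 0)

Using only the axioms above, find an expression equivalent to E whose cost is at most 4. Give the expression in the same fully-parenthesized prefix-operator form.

(-2 * a)   [cost 4]

1. [add_zero →] (-2 + 0)  →  -2;  E = ((((-2 + 0) + 0) * a) + 0)
2. [add_zero →] (-2 + 0)  →  -2;  E = (((-2 + 0) * a) + 0)
3. [add_zero →] (-2 + 0)  →  -2;  E = ((-2 * a) + 0)
4. [add_zero →] ((-2 * a) + 0)  →  (-2 * a);  cost 4 ≤ 4, done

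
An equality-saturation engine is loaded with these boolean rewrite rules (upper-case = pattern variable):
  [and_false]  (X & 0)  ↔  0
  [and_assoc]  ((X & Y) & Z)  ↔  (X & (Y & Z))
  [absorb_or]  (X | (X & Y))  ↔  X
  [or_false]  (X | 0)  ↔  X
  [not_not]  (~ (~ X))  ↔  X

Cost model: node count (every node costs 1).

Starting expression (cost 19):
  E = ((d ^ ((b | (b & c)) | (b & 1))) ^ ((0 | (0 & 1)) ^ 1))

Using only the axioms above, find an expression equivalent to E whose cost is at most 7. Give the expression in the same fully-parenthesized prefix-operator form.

((d ^ b) ^ (0 ^ 1))   [cost 7]

step 1: absorb_or (→) rewrites (0 | (0 & 1)) into 0, now ((d ^ ((b | (b & c)) | (b & 1))) ^ (0 ^ 1))
step 2: absorb_or (→) rewrites (b | (b & c)) into b, now ((d ^ (b | (b & 1))) ^ (0 ^ 1))
step 3: absorb_or (→) rewrites (b | (b & 1)) into b, reaching cost 7 (bound 7)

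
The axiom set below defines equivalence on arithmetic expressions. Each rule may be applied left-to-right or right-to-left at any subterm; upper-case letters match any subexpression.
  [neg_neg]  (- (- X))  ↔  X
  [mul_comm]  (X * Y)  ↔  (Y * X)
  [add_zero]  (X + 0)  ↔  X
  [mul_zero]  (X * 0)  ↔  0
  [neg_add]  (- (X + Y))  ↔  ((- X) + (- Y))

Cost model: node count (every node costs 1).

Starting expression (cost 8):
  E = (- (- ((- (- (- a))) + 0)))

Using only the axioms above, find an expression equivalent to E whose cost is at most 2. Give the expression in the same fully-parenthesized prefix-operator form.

1. [neg_neg →] (- (- a))  →  a;  E = (- (- ((- a) + 0)))
2. [add_zero →] ((- a) + 0)  →  (- a);  E = (- (- (- a)))
3. [neg_neg →] (- (- a))  →  a;  cost 2 ≤ 2, done

(- a)   [cost 2]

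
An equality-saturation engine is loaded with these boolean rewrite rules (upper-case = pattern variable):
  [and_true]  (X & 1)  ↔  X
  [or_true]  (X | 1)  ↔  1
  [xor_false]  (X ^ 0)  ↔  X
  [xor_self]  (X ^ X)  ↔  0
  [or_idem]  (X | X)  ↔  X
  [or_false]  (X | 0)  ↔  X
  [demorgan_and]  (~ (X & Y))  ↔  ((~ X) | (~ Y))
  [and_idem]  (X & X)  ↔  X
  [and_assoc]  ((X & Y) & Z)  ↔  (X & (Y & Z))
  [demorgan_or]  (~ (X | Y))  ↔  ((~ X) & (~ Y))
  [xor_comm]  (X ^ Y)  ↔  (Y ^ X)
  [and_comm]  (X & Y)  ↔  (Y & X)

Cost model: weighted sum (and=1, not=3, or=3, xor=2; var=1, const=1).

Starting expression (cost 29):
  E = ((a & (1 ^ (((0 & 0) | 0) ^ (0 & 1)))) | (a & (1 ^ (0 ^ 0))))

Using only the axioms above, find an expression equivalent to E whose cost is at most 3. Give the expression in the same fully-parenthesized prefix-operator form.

(1) ((0 & 0) | 0)  =[or_false →]=  (0 & 0)    ⊢ ((a & (1 ^ ((0 & 0) ^ (0 & 1)))) | (a & (1 ^ (0 ^ 0))))
(2) (0 & 0)  =[and_idem →]=  0    ⊢ ((a & (1 ^ (0 ^ (0 & 1)))) | (a & (1 ^ (0 ^ 0))))
(3) (0 & 1)  =[and_true →]=  0    ⊢ ((a & (1 ^ (0 ^ 0))) | (a & (1 ^ (0 ^ 0))))
(4) ((a & (1 ^ (0 ^ 0))) | (a & (1 ^ (0 ^ 0))))  =[or_idem →]=  (a & (1 ^ (0 ^ 0)))
(5) (0 ^ 0)  =[xor_false →]=  0    ⊢ (a & (1 ^ 0))
(6) (a & (1 ^ 0))  =[and_comm →]=  ((1 ^ 0) & a)
(7) (1 ^ 0)  =[xor_false →]=  1    ⊢ cost 3, within 3

(1 & a)   [cost 3]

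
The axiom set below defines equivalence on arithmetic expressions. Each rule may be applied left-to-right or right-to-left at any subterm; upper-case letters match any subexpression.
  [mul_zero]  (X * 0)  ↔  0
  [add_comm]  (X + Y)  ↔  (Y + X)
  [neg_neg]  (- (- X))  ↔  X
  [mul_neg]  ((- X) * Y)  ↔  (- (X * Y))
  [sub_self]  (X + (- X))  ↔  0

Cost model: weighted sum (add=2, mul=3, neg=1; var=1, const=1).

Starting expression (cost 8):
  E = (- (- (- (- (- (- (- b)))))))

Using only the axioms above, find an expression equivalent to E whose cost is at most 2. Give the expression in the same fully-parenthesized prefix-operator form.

(- b)   [cost 2]

(1) (- (- (- (- (- (- (- b)))))))  =[neg_neg →]=  (- (- (- (- (- b)))))
(2) (- (- (- (- b))))  =[neg_neg →]=  (- (- b))    ⊢ (- (- (- b)))
(3) (- (- (- b)))  =[neg_neg →]=  (- b)    ⊢ cost 2, within 2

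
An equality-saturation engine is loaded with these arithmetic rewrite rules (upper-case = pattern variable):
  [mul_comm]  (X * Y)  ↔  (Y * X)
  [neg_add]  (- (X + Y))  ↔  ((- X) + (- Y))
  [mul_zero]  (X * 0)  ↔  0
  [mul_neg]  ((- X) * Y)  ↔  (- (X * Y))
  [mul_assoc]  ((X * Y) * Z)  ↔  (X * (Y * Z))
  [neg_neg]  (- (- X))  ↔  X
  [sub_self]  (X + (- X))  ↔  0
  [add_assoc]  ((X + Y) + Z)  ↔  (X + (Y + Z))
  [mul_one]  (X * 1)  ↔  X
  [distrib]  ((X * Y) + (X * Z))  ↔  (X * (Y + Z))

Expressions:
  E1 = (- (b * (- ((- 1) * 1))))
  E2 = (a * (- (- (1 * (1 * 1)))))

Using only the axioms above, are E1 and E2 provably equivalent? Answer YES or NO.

NO

The axioms are sound identities: if E1 ↔* E2 then E1 and E2 evaluate identically under any assignment.
Under a=0, b=1: E1 evaluates to -1, E2 to 0. Distinct ⇒ no rewrite sequence connects them.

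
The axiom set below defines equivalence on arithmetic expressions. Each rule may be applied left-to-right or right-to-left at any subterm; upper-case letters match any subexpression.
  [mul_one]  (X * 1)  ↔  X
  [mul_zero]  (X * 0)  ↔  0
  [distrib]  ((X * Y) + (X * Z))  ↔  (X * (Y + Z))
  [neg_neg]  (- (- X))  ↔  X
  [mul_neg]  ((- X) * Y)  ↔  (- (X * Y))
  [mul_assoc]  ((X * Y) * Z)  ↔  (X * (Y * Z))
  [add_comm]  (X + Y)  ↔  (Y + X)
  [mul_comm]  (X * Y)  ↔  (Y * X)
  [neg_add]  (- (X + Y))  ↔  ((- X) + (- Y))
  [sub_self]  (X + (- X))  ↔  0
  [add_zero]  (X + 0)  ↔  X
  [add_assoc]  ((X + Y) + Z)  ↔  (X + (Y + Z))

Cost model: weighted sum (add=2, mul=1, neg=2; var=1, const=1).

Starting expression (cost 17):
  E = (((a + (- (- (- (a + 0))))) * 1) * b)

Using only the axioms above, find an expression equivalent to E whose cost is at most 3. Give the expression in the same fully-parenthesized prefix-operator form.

1. [neg_neg →] (- (- (a + 0)))  →  (a + 0);  E = (((a + (- (a + 0))) * 1) * b)
2. [mul_one →] ((a + (- (a + 0))) * 1)  →  (a + (- (a + 0)));  E = ((a + (- (a + 0))) * b)
3. [add_zero →] (a + 0)  →  a;  E = ((a + (- a)) * b)
4. [sub_self →] (a + (- a))  →  0;  cost 3 ≤ 3, done

(0 * b)   [cost 3]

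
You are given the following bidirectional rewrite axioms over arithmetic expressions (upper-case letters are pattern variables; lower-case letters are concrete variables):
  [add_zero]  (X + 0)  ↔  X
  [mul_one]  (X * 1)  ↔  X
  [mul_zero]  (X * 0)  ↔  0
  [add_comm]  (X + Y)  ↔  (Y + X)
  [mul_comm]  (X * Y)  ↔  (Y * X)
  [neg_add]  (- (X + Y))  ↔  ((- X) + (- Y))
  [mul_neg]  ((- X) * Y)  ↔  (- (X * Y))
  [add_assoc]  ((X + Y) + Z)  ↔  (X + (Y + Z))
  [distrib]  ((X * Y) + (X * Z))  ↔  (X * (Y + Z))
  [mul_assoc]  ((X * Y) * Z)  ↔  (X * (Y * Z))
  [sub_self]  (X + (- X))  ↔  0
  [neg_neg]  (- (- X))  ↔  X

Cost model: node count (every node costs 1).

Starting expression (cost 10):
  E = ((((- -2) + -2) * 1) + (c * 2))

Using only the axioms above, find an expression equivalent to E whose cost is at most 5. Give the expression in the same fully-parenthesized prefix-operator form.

(0 + (c * 2))   [cost 5]

step 1: add_comm (→) rewrites ((- -2) + -2) into (-2 + (- -2)), now (((-2 + (- -2)) * 1) + (c * 2))
step 2: mul_one (→) rewrites ((-2 + (- -2)) * 1) into (-2 + (- -2)), now ((-2 + (- -2)) + (c * 2))
step 3: sub_self (→) rewrites (-2 + (- -2)) into 0, reaching cost 5 (bound 5)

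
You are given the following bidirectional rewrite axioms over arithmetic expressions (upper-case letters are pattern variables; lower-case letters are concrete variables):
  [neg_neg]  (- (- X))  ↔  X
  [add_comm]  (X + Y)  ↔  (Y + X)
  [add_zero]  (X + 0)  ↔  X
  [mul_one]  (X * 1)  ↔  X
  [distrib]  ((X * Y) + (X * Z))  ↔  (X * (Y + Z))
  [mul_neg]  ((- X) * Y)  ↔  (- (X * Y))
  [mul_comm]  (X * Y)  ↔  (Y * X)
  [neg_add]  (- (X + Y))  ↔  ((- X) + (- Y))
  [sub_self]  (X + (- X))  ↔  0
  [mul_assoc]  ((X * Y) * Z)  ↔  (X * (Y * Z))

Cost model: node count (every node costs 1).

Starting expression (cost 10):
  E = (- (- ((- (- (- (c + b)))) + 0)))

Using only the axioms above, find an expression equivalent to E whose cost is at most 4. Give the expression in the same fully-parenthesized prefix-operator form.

1. [neg_neg →] (- (- (- (c + b))))  →  (- (c + b));  E = (- (- ((- (c + b)) + 0)))
2. [add_zero →] ((- (c + b)) + 0)  →  (- (c + b));  E = (- (- (- (c + b))))
3. [neg_neg →] (- (- (- (c + b))))  →  (- (c + b));  cost 4 ≤ 4, done

(- (c + b))   [cost 4]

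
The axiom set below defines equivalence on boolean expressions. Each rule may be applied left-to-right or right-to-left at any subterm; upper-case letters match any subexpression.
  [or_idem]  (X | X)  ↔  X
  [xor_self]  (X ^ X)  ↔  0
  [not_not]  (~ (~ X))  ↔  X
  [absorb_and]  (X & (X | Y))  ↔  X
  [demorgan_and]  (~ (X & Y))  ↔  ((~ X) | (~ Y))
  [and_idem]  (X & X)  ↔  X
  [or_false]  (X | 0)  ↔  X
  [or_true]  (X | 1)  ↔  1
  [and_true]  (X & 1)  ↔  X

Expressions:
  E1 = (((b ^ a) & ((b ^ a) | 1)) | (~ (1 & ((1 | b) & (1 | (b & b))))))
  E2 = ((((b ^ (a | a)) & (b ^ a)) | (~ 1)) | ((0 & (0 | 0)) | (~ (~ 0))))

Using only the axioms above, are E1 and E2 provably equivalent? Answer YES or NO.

(1) (b & b)  =[and_idem →]=  b    ⊢ (((b ^ a) & ((b ^ a) | 1)) | (~ (1 & ((1 | b) & (1 | b)))))
(2) ((1 | b) & (1 | b))  =[and_idem →]=  (1 | b)    ⊢ (((b ^ a) & ((b ^ a) | 1)) | (~ (1 & (1 | b))))
(3) ((b ^ a) & ((b ^ a) | 1))  =[absorb_and →]=  (b ^ a)    ⊢ ((b ^ a) | (~ (1 & (1 | b))))
(4) (1 & (1 | b))  =[absorb_and →]=  1    ⊢ ((b ^ a) | (~ 1))
(5) ((b ^ a) | (~ 1))  =[or_false ←]=  (((b ^ a) | (~ 1)) | 0)
(6) 0  =[absorb_and ←]=  (0 & (0 | 0))    ⊢ (((b ^ a) | (~ 1)) | (0 & (0 | 0)))
(7) (0 & (0 | 0))  =[or_false ←]=  ((0 & (0 | 0)) | 0)    ⊢ (((b ^ a) | (~ 1)) | ((0 & (0 | 0)) | 0))
(8) 0  =[not_not ←]=  (~ (~ 0))    ⊢ (((b ^ a) | (~ 1)) | ((0 & (0 | 0)) | (~ (~ 0))))
(9) (b ^ a)  =[and_idem ←]=  ((b ^ a) & (b ^ a))    ⊢ ((((b ^ a) & (b ^ a)) | (~ 1)) | ((0 & (0 | 0)) | (~ (~ 0))))
(10) a  =[or_idem ←]=  (a | a)    ⊢ E2

YES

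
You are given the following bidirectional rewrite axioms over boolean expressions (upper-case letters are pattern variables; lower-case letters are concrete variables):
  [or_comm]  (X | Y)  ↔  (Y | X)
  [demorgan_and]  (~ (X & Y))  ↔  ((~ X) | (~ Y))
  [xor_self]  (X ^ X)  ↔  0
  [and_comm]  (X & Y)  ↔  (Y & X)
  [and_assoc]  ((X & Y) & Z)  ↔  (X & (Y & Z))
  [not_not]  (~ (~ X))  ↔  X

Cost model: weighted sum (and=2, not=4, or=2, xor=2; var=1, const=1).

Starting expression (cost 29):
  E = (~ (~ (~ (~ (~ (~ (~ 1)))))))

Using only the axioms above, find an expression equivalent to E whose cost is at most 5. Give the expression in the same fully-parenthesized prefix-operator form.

1. [not_not →] (~ (~ (~ (~ (~ (~ 1))))))  →  (~ (~ (~ (~ 1))));  E = (~ (~ (~ (~ (~ 1)))))
2. [not_not →] (~ (~ 1))  →  1;  E = (~ (~ (~ 1)))
3. [not_not →] (~ (~ (~ 1)))  →  (~ 1);  cost 5 ≤ 5, done

(~ 1)   [cost 5]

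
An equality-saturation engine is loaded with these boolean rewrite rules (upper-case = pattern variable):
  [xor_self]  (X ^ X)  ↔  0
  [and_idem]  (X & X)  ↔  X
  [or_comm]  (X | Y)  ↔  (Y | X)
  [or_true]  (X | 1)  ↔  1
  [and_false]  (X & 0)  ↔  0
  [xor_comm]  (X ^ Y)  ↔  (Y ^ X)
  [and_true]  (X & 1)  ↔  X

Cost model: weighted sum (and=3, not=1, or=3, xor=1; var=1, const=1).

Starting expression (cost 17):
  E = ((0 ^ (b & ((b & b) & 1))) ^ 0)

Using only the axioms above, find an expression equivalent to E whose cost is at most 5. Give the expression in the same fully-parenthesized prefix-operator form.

(1) ((b & b) & 1)  =[and_true →]=  (b & b)    ⊢ ((0 ^ (b & (b & b))) ^ 0)
(2) (b & b)  =[and_idem →]=  b    ⊢ ((0 ^ (b & b)) ^ 0)
(3) (b & b)  =[and_idem →]=  b    ⊢ cost 5, within 5

((0 ^ b) ^ 0)   [cost 5]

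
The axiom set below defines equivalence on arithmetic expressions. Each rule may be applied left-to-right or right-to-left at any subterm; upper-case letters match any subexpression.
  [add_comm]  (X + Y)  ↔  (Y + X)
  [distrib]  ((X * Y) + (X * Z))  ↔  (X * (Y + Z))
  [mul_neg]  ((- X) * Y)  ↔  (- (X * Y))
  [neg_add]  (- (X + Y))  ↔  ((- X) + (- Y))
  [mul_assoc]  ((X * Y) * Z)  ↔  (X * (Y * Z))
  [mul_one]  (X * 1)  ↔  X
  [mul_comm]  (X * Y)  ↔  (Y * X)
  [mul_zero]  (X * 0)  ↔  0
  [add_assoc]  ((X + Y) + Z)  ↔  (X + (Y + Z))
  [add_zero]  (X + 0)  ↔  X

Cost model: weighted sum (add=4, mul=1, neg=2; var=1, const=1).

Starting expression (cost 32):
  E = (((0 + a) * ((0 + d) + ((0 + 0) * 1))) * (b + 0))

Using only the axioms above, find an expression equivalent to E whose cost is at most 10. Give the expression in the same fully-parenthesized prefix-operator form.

(((0 + d) * a) * b)   [cost 10]

1. [mul_one →] ((0 + 0) * 1)  →  (0 + 0);  E = (((0 + a) * ((0 + d) + (0 + 0))) * (b + 0))
2. [add_zero →] (b + 0)  →  b;  E = (((0 + a) * ((0 + d) + (0 + 0))) * b)
3. [add_comm →] (0 + a)  →  (a + 0);  E = (((a + 0) * ((0 + d) + (0 + 0))) * b)
4. [add_zero →] (0 + 0)  →  0;  E = (((a + 0) * ((0 + d) + 0)) * b)
5. [add_zero →] (a + 0)  →  a;  E = ((a * ((0 + d) + 0)) * b)
6. [mul_comm →] (a * ((0 + d) + 0))  →  (((0 + d) + 0) * a);  E = ((((0 + d) + 0) * a) * b)
7. [add_zero →] ((0 + d) + 0)  →  (0 + d);  cost 10 ≤ 10, done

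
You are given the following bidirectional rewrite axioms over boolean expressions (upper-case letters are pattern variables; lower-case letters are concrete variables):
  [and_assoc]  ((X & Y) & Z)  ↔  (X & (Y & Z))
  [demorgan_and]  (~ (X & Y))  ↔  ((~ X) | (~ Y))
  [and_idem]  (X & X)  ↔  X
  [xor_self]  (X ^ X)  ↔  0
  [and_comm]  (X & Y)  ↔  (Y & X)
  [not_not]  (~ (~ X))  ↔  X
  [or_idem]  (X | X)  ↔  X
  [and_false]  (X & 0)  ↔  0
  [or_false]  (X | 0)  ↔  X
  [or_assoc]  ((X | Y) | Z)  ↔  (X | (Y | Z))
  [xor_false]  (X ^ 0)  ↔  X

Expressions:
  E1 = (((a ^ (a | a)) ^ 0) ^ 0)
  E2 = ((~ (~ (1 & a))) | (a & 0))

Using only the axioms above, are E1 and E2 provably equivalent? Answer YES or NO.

The axioms are sound identities: if E1 ↔* E2 then E1 and E2 evaluate identically under any assignment.
Under a=1: E1 evaluates to 0, E2 to 1. Distinct ⇒ no rewrite sequence connects them.

NO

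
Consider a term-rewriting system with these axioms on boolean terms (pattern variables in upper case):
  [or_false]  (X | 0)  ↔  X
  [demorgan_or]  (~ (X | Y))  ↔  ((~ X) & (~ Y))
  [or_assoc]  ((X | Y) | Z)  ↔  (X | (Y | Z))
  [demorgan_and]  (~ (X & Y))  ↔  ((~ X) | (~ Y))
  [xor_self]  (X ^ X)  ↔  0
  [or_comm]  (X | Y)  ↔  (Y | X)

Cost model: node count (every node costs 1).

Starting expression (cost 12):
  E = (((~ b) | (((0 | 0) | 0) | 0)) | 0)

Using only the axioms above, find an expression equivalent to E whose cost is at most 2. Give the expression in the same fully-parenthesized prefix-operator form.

(~ b)   [cost 2]

step 1: or_false (→) rewrites (((0 | 0) | 0) | 0) into ((0 | 0) | 0), now (((~ b) | ((0 | 0) | 0)) | 0)
step 2: or_false (→) rewrites (0 | 0) into 0, now (((~ b) | (0 | 0)) | 0)
step 3: or_false (→) rewrites (0 | 0) into 0, now (((~ b) | 0) | 0)
step 4: or_false (→) rewrites ((~ b) | 0) into (~ b), now ((~ b) | 0)
step 5: or_false (→) rewrites ((~ b) | 0) into (~ b), reaching cost 2 (bound 2)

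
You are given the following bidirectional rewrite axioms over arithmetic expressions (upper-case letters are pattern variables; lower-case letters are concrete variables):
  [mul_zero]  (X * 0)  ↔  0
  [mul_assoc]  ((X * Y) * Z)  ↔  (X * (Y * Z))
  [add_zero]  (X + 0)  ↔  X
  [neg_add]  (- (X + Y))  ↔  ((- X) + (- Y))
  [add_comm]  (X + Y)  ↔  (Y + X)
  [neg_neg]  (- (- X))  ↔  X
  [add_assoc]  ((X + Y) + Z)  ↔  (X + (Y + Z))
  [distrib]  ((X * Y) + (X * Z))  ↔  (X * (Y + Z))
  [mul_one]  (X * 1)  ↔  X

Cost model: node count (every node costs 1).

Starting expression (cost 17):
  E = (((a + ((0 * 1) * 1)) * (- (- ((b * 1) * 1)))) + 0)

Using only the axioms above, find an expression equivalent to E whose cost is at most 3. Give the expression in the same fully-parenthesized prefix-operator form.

(a * b)   [cost 3]

step 1: mul_one (→) rewrites ((b * 1) * 1) into (b * 1), now (((a + ((0 * 1) * 1)) * (- (- (b * 1)))) + 0)
step 2: neg_neg (→) rewrites (- (- (b * 1))) into (b * 1), now (((a + ((0 * 1) * 1)) * (b * 1)) + 0)
step 3: mul_one (→) rewrites (0 * 1) into 0, now (((a + (0 * 1)) * (b * 1)) + 0)
step 4: mul_one (→) rewrites (0 * 1) into 0, now (((a + 0) * (b * 1)) + 0)
step 5: add_zero (→) rewrites (a + 0) into a, now ((a * (b * 1)) + 0)
step 6: mul_one (→) rewrites (b * 1) into b, now ((a * b) + 0)
step 7: add_zero (→) rewrites ((a * b) + 0) into (a * b), reaching cost 3 (bound 3)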